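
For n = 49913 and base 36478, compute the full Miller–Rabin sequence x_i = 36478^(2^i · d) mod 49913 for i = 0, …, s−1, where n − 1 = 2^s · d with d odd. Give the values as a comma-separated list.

46858, 49207, 49219

n − 1 = 49912 = 2^3 · 6239, so s = 3 and d = 6239.
x_0 = 36478^6239 mod 49913 = 46858.
x_1 = 46858^2 mod 49913 = 49207.
x_2 = 49207^2 mod 49913 = 49219.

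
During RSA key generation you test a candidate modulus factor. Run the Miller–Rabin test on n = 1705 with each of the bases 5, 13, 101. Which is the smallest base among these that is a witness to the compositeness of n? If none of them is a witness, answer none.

5

n − 1 = 1704 = 2^3 · 213, so s = 3 and d = 213.
Base 5: x_0 = 5^213 mod 1705 = 125. x_0 is neither 1 nor 1704, so continue squaring. x_1 = 125^2 mod 1705 = 280. x_2 = 280^2 mod 1705 = 1675. Reached i = s−1 = 2 without hitting −1: 5 is a Miller–Rabin witness and 1705 is composite.
Base 13: x_0 = 13^213 mod 1705 = 833. x_0 is neither 1 nor 1704, so continue squaring. x_1 = 833^2 mod 1705 = 1659. x_2 = 1659^2 mod 1705 = 411. Reached i = s−1 = 2 without hitting −1: 13 is a Miller–Rabin witness and 1705 is composite.
Base 101: x_0 = 101^213 mod 1705 = 481. x_0 is neither 1 nor 1704, so continue squaring. x_1 = 481^2 mod 1705 = 1186. x_2 = 1186^2 mod 1705 = 1676. Reached i = s−1 = 2 without hitting −1: 101 is a Miller–Rabin witness and 1705 is composite.
The smallest witness among the given bases is 5.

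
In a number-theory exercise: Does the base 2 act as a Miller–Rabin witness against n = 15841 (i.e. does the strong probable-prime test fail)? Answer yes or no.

n − 1 = 15840 = 2^5 · 495, so s = 5 and d = 495.
x_0 = 2^495 mod 15841 = 1.
x_0 = 1, so 2 is not a witness.

no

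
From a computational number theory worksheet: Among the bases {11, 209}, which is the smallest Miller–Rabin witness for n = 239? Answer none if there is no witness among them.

none

n − 1 = 238 = 2^1 · 119, so s = 1 and d = 119.
Base 11: x_0 = 11^119 mod 239 = 1. x_0 = 1, so 11 is not a witness.
Base 209: x_0 = 209^119 mod 239 = 238. x_0 = 238 ≡ −1, so 209 is not a witness.
No listed base is a witness for 239.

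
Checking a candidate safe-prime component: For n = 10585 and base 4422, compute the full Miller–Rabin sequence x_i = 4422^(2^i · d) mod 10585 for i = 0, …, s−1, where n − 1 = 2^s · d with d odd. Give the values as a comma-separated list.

n − 1 = 10584 = 2^3 · 1323, so s = 3 and d = 1323.
x_0 = 4422^1323 mod 10585 = 9553.
x_1 = 9553^2 mod 10585 = 6524.
x_2 = 6524^2 mod 10585 = 291.

9553, 6524, 291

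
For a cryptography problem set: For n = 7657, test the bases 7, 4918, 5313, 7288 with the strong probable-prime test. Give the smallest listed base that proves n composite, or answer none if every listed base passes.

n − 1 = 7656 = 2^3 · 957, so s = 3 and d = 957.
Base 7: x_0 = 7^957 mod 7657 = 6898. x_0 is neither 1 nor 7656, so continue squaring. x_1 = 6898^2 mod 7657 = 1806. x_2 = 1806^2 mod 7657 = 7411. Reached i = s−1 = 2 without hitting −1: 7 is a Miller–Rabin witness and 7657 is composite.
Base 4918: x_0 = 4918^957 mod 7657 = 4666. x_0 is neither 1 nor 7656, so continue squaring. x_1 = 4666^2 mod 7657 = 2705. x_2 = 2705^2 mod 7657 = 4590. Reached i = s−1 = 2 without hitting −1: 4918 is a Miller–Rabin witness and 7657 is composite.
Base 5313: x_0 = 5313^957 mod 7657 = 4863. x_0 is neither 1 nor 7656, so continue squaring. x_1 = 4863^2 mod 7657 = 3953. x_2 = 3953^2 mod 7657 = 5929. Reached i = s−1 = 2 without hitting −1: 5313 is a Miller–Rabin witness and 7657 is composite.
Base 7288: x_0 = 7288^957 mod 7657 = 5169. x_0 is neither 1 nor 7656, so continue squaring. x_1 = 5169^2 mod 7657 = 3288. x_2 = 3288^2 mod 7657 = 6917. Reached i = s−1 = 2 without hitting −1: 7288 is a Miller–Rabin witness and 7657 is composite.
The smallest witness among the given bases is 7.

7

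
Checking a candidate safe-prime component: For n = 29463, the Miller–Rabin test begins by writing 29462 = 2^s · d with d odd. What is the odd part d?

14731

Halving: 29462 → 14731; 14731 is odd.
So 29462 = 2^1 · 14731.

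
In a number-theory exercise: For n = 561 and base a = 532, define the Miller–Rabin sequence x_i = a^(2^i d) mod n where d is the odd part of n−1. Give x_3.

n − 1 = 560 = 2^4 · 35, so s = 4 and d = 35.
x_0 = 532^35 mod 561 = 397.
x_1 = 397^2 mod 561 = 529.
x_2 = 529^2 mod 561 = 463.
x_3 = 463^2 mod 561 = 67.

67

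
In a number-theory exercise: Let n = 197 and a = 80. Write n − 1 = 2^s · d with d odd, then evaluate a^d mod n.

183

n − 1 = 196 = 2^2 · 49, so s = 2 and d = 49.
Repeated squaring mod 197: 80^1 ≡ 80, 80^2 ≡ 96, 80^4 ≡ 154, 80^8 ≡ 76, 80^16 ≡ 63, 80^32 ≡ 29.
49 = 32 + 16 + 1, so 80^49 ≡ 29·63·80 ≡ 183 (mod 197).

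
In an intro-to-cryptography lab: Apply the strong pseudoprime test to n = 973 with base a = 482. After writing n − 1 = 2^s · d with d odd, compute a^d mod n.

685

n − 1 = 972 = 2^2 · 243, so s = 2 and d = 243.
Repeated squaring mod 973: 482^1 ≡ 482, 482^2 ≡ 750, 482^4 ≡ 106, 482^8 ≡ 533, 482^16 ≡ 946, 482^32 ≡ 729, 482^64 ≡ 183, 482^128 ≡ 407.
243 = 128 + 64 + 32 + 16 + 2 + 1, so 482^243 ≡ 407·183·729·946·750·482 ≡ 685 (mod 973).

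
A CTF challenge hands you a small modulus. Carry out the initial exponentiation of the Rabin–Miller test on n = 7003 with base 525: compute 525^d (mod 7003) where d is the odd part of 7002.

n − 1 = 7002 = 2^1 · 3501, so s = 1 and d = 3501.
By repeated squaring, 525^3501 ≡ 5414 (mod 7003).

5414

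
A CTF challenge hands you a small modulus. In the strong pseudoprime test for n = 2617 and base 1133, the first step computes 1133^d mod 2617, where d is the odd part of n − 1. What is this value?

n − 1 = 2616 = 2^3 · 327, so s = 3 and d = 327.
Repeated squaring mod 2617: 1133^1 ≡ 1133, 1133^2 ≡ 1359, 1133^4 ≡ 1896, 1133^8 ≡ 1675, 1133^16 ≡ 201, 1133^32 ≡ 1146, 1133^64 ≡ 2199, 1133^128 ≡ 2002, 1133^256 ≡ 1377.
327 = 256 + 64 + 4 + 2 + 1, so 1133^327 ≡ 1377·2199·1896·1359·1133 ≡ 2616 (mod 2617).

2616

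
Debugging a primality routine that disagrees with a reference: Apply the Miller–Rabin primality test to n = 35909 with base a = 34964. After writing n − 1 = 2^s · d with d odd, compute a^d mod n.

n − 1 = 35908 = 2^2 · 8977, so s = 2 and d = 8977.
34964^8977 mod 35909 = 27252.

27252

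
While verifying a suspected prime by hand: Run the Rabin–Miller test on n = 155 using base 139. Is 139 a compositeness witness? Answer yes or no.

yes

n − 1 = 154 = 2^1 · 77, so s = 1 and d = 77.
x_0 = 139^77 mod 155 = 54.
x_0 ∉ {1, 154} and s = 1, so 139 is a Miller–Rabin witness and 155 is composite.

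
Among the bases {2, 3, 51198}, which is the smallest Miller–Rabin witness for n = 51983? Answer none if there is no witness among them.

n − 1 = 51982 = 2^1 · 25991, so s = 1 and d = 25991.
Base 2: x_0 = 2^25991 mod 51983 = 13168. x_0 ∉ {1, 51982} and s = 1, so 2 is a Miller–Rabin witness and 51983 is composite.
Base 3: x_0 = 3^25991 mod 51983 = 34961. x_0 ∉ {1, 51982} and s = 1, so 3 is a Miller–Rabin witness and 51983 is composite.
Base 51198: x_0 = 51198^25991 mod 51983 = 13289. x_0 ∉ {1, 51982} and s = 1, so 51198 is a Miller–Rabin witness and 51983 is composite.
The smallest witness among the given bases is 2.

2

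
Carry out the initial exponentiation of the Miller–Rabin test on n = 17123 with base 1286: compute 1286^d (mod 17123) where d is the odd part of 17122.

n − 1 = 17122 = 2^1 · 8561, so s = 1 and d = 8561.
1286^8561 mod 17123 = 17122.

17122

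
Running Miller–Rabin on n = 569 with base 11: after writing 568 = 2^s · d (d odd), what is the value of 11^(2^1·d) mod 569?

86

n − 1 = 568 = 2^3 · 71, so s = 3 and d = 71.
By repeated squaring, 11^71 ≡ 493 (mod 569).
x_0 = 493.
x_1 = 493^2 mod 569 = 86.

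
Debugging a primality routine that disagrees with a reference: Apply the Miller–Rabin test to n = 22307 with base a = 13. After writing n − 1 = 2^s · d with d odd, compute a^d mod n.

n − 1 = 22306 = 2^1 · 11153, so s = 1 and d = 11153.
Repeated squaring mod 22307: 13^1 ≡ 13, 13^2 ≡ 169, 13^4 ≡ 6254, 13^8 ≡ 8345, 13^16 ≡ 18878, 13^32 ≡ 2252, 13^64 ≡ 7815, 13^128 ≡ 19966, 13^256 ≡ 15066, 13^512 ≡ 10631, 13^1024 ≡ 10899, 13^2048 ≡ 3426, 13^4096 ≡ 3994, 13^8192 ≡ 2531.
11153 = 8192 + 2048 + 512 + 256 + 128 + 16 + 1, so 13^11153 ≡ 2531·3426·10631·15066·19966·18878·13 ≡ 1 (mod 22307).

1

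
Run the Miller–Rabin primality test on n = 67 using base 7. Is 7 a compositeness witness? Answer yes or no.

no

n − 1 = 66 = 2^1 · 33, so s = 1 and d = 33.
Repeated squaring mod 67: 7^1 ≡ 7, 7^2 ≡ 49, 7^4 ≡ 56, 7^8 ≡ 54, 7^16 ≡ 35, 7^32 ≡ 19.
33 = 32 + 1, so 7^33 ≡ 19·7 ≡ 66 (mod 67).
x_0 = 7^33 mod 67 = 66.
x_0 = 66 ≡ −1, so 7 is not a witness.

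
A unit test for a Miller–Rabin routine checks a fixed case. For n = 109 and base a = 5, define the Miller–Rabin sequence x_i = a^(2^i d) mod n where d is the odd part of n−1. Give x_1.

1

n − 1 = 108 = 2^2 · 27, so s = 2 and d = 27.
x_0 = 5^27 mod 109 = 1.
x_1 = 1^2 mod 109 = 1.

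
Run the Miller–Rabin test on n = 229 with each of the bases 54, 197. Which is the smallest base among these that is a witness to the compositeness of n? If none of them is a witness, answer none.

none

n − 1 = 228 = 2^2 · 57, so s = 2 and d = 57.
Base 54: x_0 = 54^57 mod 229 = 122. x_0 is neither 1 nor 228, so continue squaring. x_1 = 122^2 mod 229 = 228. x_1 ≡ −1, so 54 is not a witness.
Base 197: x_0 = 197^57 mod 229 = 107. x_0 is neither 1 nor 228, so continue squaring. x_1 = 107^2 mod 229 = 228. x_1 ≡ −1, so 197 is not a witness.
No listed base is a witness for 229.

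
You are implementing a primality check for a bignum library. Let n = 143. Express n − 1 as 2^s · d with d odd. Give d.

Halving: 142 → 71; 71 is odd.
So 142 = 2^1 · 71.

71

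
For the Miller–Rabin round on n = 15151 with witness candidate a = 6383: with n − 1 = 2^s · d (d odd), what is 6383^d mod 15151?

5920

n − 1 = 15150 = 2^1 · 7575, so s = 1 and d = 7575.
6383^7575 mod 15151 = 5920.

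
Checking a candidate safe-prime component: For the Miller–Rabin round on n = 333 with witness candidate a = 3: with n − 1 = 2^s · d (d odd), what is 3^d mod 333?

324

n − 1 = 332 = 2^2 · 83, so s = 2 and d = 83.
Repeated squaring mod 333: 3^1 ≡ 3, 3^2 ≡ 9, 3^4 ≡ 81, 3^8 ≡ 234, 3^16 ≡ 144, 3^32 ≡ 90, 3^64 ≡ 108.
83 = 64 + 16 + 2 + 1, so 3^83 ≡ 108·144·9·3 ≡ 324 (mod 333).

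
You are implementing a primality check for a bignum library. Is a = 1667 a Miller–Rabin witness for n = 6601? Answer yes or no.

yes

n − 1 = 6600 = 2^3 · 825, so s = 3 and d = 825.
Repeated squaring mod 6601: 1667^1 ≡ 1667, 1667^2 ≡ 6469, 1667^4 ≡ 4222, 1667^8 ≡ 2584, 1667^16 ≡ 3445, 1667^32 ≡ 6028, 1667^64 ≡ 4880, 1667^128 ≡ 4593, 1667^256 ≡ 5454, 1667^512 ≡ 2010.
825 = 512 + 256 + 32 + 16 + 8 + 1, so 1667^825 ≡ 2010·5454·6028·3445·2584·1667 ≡ 1954 (mod 6601).
x_0 = 1667^825 mod 6601 = 1954.
x_0 is neither 1 nor 6600, so continue squaring.
x_1 = 1954^2 mod 6601 = 2738.
x_2 = 2738^2 mod 6601 = 4509.
Reached i = s−1 = 2 without hitting −1: 1667 is a Miller–Rabin witness and 6601 is composite.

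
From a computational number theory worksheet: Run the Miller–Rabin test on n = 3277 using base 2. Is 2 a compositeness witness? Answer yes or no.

no

n − 1 = 3276 = 2^2 · 819, so s = 2 and d = 819.
Repeated squaring mod 3277: 2^1 ≡ 2, 2^2 ≡ 4, 2^4 ≡ 16, 2^8 ≡ 256, 2^16 ≡ 3273, 2^32 ≡ 16, 2^64 ≡ 256, 2^128 ≡ 3273, 2^256 ≡ 16, 2^512 ≡ 256.
819 = 512 + 256 + 32 + 16 + 2 + 1, so 2^819 ≡ 256·16·16·3273·4·2 ≡ 128 (mod 3277).
x_0 = 2^819 mod 3277 = 128.
x_0 is neither 1 nor 3276, so continue squaring.
x_1 = 128^2 mod 3277 = 3276.
x_1 ≡ −1, so 2 is not a witness.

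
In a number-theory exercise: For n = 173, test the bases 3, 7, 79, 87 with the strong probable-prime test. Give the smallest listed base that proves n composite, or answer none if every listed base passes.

n − 1 = 172 = 2^2 · 43, so s = 2 and d = 43.
Base 3: x_0 = 3^43 mod 173 = 93. x_0 is neither 1 nor 172, so continue squaring. x_1 = 93^2 mod 173 = 172. x_1 ≡ −1, so 3 is not a witness.
Base 7: x_0 = 7^43 mod 173 = 93. x_0 is neither 1 nor 172, so continue squaring. x_1 = 93^2 mod 173 = 172. x_1 ≡ −1, so 7 is not a witness.
Base 79: x_0 = 79^43 mod 173 = 93. x_0 is neither 1 nor 172, so continue squaring. x_1 = 93^2 mod 173 = 172. x_1 ≡ −1, so 79 is not a witness.
Base 87: x_0 = 87^43 mod 173 = 93. x_0 is neither 1 nor 172, so continue squaring. x_1 = 93^2 mod 173 = 172. x_1 ≡ −1, so 87 is not a witness.
No listed base is a witness for 173.

none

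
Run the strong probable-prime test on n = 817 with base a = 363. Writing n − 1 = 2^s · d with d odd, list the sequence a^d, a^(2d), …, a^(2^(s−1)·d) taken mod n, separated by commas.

715, 600, 520, 790

n − 1 = 816 = 2^4 · 51, so s = 4 and d = 51.
x_0 = 363^51 mod 817 = 715.
x_1 = 715^2 mod 817 = 600.
x_2 = 600^2 mod 817 = 520.
x_3 = 520^2 mod 817 = 790.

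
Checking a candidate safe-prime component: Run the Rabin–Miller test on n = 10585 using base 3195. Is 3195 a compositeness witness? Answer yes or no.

yes

n − 1 = 10584 = 2^3 · 1323, so s = 3 and d = 1323.
Repeated squaring mod 10585: 3195^1 ≡ 3195, 3195^2 ≡ 4085, 3195^4 ≡ 5265, 3195^8 ≡ 8695, 3195^16 ≡ 4955, 3195^32 ≡ 5410, 3195^64 ≡ 575, 3195^128 ≡ 2490, 3195^256 ≡ 7875, 3195^512 ≡ 8695, 3195^1024 ≡ 4955.
1323 = 1024 + 256 + 32 + 8 + 2 + 1, so 3195^1323 ≡ 4955·7875·5410·8695·4085·3195 ≡ 9395 (mod 10585).
x_0 = 3195^1323 mod 10585 = 9395.
x_0 is neither 1 nor 10584, so continue squaring.
x_1 = 9395^2 mod 10585 = 8295.
x_2 = 8295^2 mod 10585 = 4525.
Reached i = s−1 = 2 without hitting −1: 3195 is a Miller–Rabin witness and 10585 is composite.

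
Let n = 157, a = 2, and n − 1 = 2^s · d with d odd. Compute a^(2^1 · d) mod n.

n − 1 = 156 = 2^2 · 39, so s = 2 and d = 39.
x_0 = 2^39 mod 157 = 129.
x_1 = 129^2 mod 157 = 156.

156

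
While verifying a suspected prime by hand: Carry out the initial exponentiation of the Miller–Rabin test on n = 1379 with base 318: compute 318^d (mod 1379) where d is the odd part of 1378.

n − 1 = 1378 = 2^1 · 689, so s = 1 and d = 689.
Repeated squaring mod 1379: 318^1 ≡ 318, 318^2 ≡ 457, 318^4 ≡ 620, 318^8 ≡ 1038, 318^16 ≡ 445, 318^32 ≡ 828, 318^64 ≡ 221, 318^128 ≡ 576, 318^256 ≡ 816, 318^512 ≡ 1178.
689 = 512 + 128 + 32 + 16 + 1, so 318^689 ≡ 1178·576·828·445·318 ≡ 334 (mod 1379).

334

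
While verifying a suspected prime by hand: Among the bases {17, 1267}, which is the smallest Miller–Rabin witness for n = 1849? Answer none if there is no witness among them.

n − 1 = 1848 = 2^3 · 231, so s = 3 and d = 231.
Base 17: x_0 = 17^231 mod 1849 = 1635. x_0 is neither 1 nor 1848, so continue squaring. x_1 = 1635^2 mod 1849 = 1420. x_2 = 1420^2 mod 1849 = 990. Reached i = s−1 = 2 without hitting −1: 17 is a Miller–Rabin witness and 1849 is composite.
Base 1267: x_0 = 1267^231 mod 1849 = 171. x_0 is neither 1 nor 1848, so continue squaring. x_1 = 171^2 mod 1849 = 1506. x_2 = 1506^2 mod 1849 = 1162. Reached i = s−1 = 2 without hitting −1: 1267 is a Miller–Rabin witness and 1849 is composite.
The smallest witness among the given bases is 17.

17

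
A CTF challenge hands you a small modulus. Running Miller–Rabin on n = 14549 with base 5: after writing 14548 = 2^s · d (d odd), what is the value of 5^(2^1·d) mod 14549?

1

n − 1 = 14548 = 2^2 · 3637, so s = 2 and d = 3637.
x_0 = 5^3637 mod 14549 = 14548.
x_1 = 14548^2 mod 14549 = 1.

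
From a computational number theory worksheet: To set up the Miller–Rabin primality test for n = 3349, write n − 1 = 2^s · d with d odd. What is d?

837

Halving: 3348 → 1674 → 837; 837 is odd.
So 3348 = 2^2 · 837.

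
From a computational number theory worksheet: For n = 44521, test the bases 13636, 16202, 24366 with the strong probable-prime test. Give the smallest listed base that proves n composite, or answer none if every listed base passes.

16202

n − 1 = 44520 = 2^3 · 5565, so s = 3 and d = 5565.
Base 13636: x_0 = 13636^5565 mod 44521 = 44520. x_0 = 44520 ≡ −1, so 13636 is not a witness.
Base 16202: x_0 = 16202^5565 mod 44521 = 8861. x_0 is neither 1 nor 44520, so continue squaring. x_1 = 8861^2 mod 44521 = 26798. x_2 = 26798^2 mod 44521 = 9074. Reached i = s−1 = 2 without hitting −1: 16202 is a Miller–Rabin witness and 44521 is composite.
Base 24366: x_0 = 24366^5565 mod 44521 = 17303. x_0 is neither 1 nor 44520, so continue squaring. x_1 = 17303^2 mod 44521 = 34605. x_2 = 34605^2 mod 44521 = 24688. Reached i = s−1 = 2 without hitting −1: 24366 is a Miller–Rabin witness and 44521 is composite.
The smallest witness among the given bases is 16202.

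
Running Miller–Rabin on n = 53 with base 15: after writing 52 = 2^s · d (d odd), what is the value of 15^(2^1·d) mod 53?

1

n − 1 = 52 = 2^2 · 13, so s = 2 and d = 13.
x_0 = 15^13 mod 53 = 1.
x_1 = 1^2 mod 53 = 1.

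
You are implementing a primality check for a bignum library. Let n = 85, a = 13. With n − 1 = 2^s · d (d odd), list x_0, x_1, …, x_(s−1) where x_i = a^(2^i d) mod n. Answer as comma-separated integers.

13, 84

n − 1 = 84 = 2^2 · 21, so s = 2 and d = 21.
x_0 = 13^21 mod 85 = 13.
x_1 = 13^2 mod 85 = 84.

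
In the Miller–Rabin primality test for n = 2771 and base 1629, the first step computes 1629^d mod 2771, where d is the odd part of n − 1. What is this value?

2281

n − 1 = 2770 = 2^1 · 1385, so s = 1 and d = 1385.
1629^1385 mod 2771 = 2281.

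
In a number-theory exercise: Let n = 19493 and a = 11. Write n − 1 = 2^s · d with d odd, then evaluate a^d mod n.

n − 1 = 19492 = 2^2 · 4873, so s = 2 and d = 4873.
11^4873 mod 19493 = 18634.

18634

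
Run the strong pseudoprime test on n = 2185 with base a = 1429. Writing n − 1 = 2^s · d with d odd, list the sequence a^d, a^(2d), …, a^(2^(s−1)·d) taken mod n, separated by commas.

64, 1911, 786

n − 1 = 2184 = 2^3 · 273, so s = 3 and d = 273.
x_0 = 1429^273 mod 2185 = 64.
x_1 = 64^2 mod 2185 = 1911.
x_2 = 1911^2 mod 2185 = 786.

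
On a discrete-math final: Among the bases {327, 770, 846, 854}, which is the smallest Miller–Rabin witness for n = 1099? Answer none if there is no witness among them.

n − 1 = 1098 = 2^1 · 549, so s = 1 and d = 549.
Base 327: x_0 = 327^549 mod 1099 = 1098. x_0 = 1098 ≡ −1, so 327 is not a witness.
Base 770: x_0 = 770^549 mod 1099 = 392. x_0 ∉ {1, 1098} and s = 1, so 770 is a Miller–Rabin witness and 1099 is composite.
Base 846: x_0 = 846^549 mod 1099 = 41. x_0 ∉ {1, 1098} and s = 1, so 846 is a Miller–Rabin witness and 1099 is composite.
Base 854: x_0 = 854^549 mod 1099 = 406. x_0 ∉ {1, 1098} and s = 1, so 854 is a Miller–Rabin witness and 1099 is composite.
The smallest witness among the given bases is 770.

770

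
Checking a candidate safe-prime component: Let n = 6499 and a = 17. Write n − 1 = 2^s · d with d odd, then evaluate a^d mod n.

n − 1 = 6498 = 2^1 · 3249, so s = 1 and d = 3249.
17^3249 mod 6499 = 2940.

2940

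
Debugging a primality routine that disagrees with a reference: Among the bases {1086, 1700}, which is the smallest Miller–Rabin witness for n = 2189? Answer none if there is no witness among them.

1086

n − 1 = 2188 = 2^2 · 547, so s = 2 and d = 547.
Base 1086: x_0 = 1086^547 mod 2189 = 299. x_0 is neither 1 nor 2188, so continue squaring. x_1 = 299^2 mod 2189 = 1841. Reached i = s−1 = 1 without hitting −1: 1086 is a Miller–Rabin witness and 2189 is composite.
Base 1700: x_0 = 1700^547 mod 2189 = 1691. x_0 is neither 1 nor 2188, so continue squaring. x_1 = 1691^2 mod 2189 = 647. Reached i = s−1 = 1 without hitting −1: 1700 is a Miller–Rabin witness and 2189 is composite.
The smallest witness among the given bases is 1086.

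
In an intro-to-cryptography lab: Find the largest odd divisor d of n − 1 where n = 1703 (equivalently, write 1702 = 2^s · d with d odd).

Halving: 1702 → 851; 851 is odd.
So 1702 = 2^1 · 851.

851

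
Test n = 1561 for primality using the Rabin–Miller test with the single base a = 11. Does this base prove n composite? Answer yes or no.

yes

n − 1 = 1560 = 2^3 · 195, so s = 3 and d = 195.
Repeated squaring mod 1561: 11^1 ≡ 11, 11^2 ≡ 121, 11^4 ≡ 592, 11^8 ≡ 800, 11^16 ≡ 1551, 11^32 ≡ 100, 11^64 ≡ 634, 11^128 ≡ 779.
195 = 128 + 64 + 2 + 1, so 11^195 ≡ 779·634·121·11 ≡ 190 (mod 1561).
x_0 = 11^195 mod 1561 = 190.
x_0 is neither 1 nor 1560, so continue squaring.
x_1 = 190^2 mod 1561 = 197.
x_2 = 197^2 mod 1561 = 1345.
Reached i = s−1 = 2 without hitting −1: 11 is a Miller–Rabin witness and 1561 is composite.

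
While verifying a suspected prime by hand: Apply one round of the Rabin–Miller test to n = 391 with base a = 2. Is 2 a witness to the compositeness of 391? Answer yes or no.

n − 1 = 390 = 2^1 · 195, so s = 1 and d = 195.
x_0 = 2^195 mod 391 = 348.
x_0 ∉ {1, 390} and s = 1, so 2 is a Miller–Rabin witness and 391 is composite.

yes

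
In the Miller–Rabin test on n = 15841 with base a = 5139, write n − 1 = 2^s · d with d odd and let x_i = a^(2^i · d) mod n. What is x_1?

13021

n − 1 = 15840 = 2^5 · 495, so s = 5 and d = 495.
x_0 = 5139^495 mod 15841 = 11159.
x_1 = 11159^2 mod 15841 = 13021.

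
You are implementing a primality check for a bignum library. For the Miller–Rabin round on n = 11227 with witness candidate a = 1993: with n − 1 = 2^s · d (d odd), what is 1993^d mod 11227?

n − 1 = 11226 = 2^1 · 5613, so s = 1 and d = 5613.
1993^5613 mod 11227 = 9576.

9576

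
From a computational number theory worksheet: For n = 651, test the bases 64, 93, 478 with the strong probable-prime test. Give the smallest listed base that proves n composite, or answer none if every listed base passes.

n − 1 = 650 = 2^1 · 325, so s = 1 and d = 325.
Base 64: x_0 = 64^325 mod 651 = 1. x_0 = 1, so 64 is not a witness.
Base 93: x_0 = 93^325 mod 651 = 93. x_0 ∉ {1, 650} and s = 1, so 93 is a Miller–Rabin witness and 651 is composite.
Base 478: x_0 = 478^325 mod 651 = 646. x_0 ∉ {1, 650} and s = 1, so 478 is a Miller–Rabin witness and 651 is composite.
The smallest witness among the given bases is 93.

93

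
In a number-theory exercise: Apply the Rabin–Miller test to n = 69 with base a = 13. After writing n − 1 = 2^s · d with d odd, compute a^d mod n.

52

n − 1 = 68 = 2^2 · 17, so s = 2 and d = 17.
By repeated squaring, 13^17 ≡ 52 (mod 69).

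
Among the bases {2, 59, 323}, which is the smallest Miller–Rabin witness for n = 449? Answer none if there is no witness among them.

none

n − 1 = 448 = 2^6 · 7, so s = 6 and d = 7.
Base 2: x_0 = 2^7 mod 449 = 128. x_0 is neither 1 nor 448, so continue squaring. x_1 = 128^2 mod 449 = 220. x_2 = 220^2 mod 449 = 357. x_3 = 357^2 mod 449 = 382. x_4 = 382^2 mod 449 = 448. x_4 ≡ −1, so 2 is not a witness.
Base 59: x_0 = 59^7 mod 449 = 10. x_0 is neither 1 nor 448, so continue squaring. x_1 = 10^2 mod 449 = 100. x_2 = 100^2 mod 449 = 122. x_3 = 122^2 mod 449 = 67. x_4 = 67^2 mod 449 = 448. x_4 ≡ −1, so 59 is not a witness.
Base 323: x_0 = 323^7 mod 449 = 372. x_0 is neither 1 nor 448, so continue squaring. x_1 = 372^2 mod 449 = 92. x_2 = 92^2 mod 449 = 382. x_3 = 382^2 mod 449 = 448. x_3 ≡ −1, so 323 is not a witness.
No listed base is a witness for 449.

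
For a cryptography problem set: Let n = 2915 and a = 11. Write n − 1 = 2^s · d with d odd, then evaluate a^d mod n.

n − 1 = 2914 = 2^1 · 1457, so s = 1 and d = 1457.
Repeated squaring mod 2915: 11^1 ≡ 11, 11^2 ≡ 121, 11^4 ≡ 66, 11^8 ≡ 1441, 11^16 ≡ 1001, 11^32 ≡ 2156, 11^64 ≡ 1826, 11^128 ≡ 2431, 11^256 ≡ 1056, 11^512 ≡ 1606, 11^1024 ≡ 2376.
1457 = 1024 + 256 + 128 + 32 + 16 + 1, so 11^1457 ≡ 2376·1056·2431·2156·1001·11 ≡ 11 (mod 2915).

11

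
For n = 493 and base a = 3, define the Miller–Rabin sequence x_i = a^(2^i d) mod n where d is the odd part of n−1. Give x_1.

n − 1 = 492 = 2^2 · 123, so s = 2 and d = 123.
x_0 = 3^123 mod 493 = 160.
x_1 = 160^2 mod 493 = 457.

457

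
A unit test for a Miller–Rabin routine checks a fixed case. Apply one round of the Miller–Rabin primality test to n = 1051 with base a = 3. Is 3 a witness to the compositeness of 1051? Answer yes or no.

n − 1 = 1050 = 2^1 · 525, so s = 1 and d = 525.
x_0 = 3^525 mod 1051 = 1050.
x_0 = 1050 ≡ −1, so 3 is not a witness.

no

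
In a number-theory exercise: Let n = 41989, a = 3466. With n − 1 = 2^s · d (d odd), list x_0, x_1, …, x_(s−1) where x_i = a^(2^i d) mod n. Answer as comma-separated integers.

n − 1 = 41988 = 2^2 · 10497, so s = 2 and d = 10497.
x_0 = 3466^10497 mod 41989 = 21353.
x_1 = 21353^2 mod 41989 = 34047.

21353, 34047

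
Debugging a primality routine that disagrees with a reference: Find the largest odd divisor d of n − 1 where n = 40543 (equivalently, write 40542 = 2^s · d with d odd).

Halving: 40542 → 20271; 20271 is odd.
So 40542 = 2^1 · 20271.

20271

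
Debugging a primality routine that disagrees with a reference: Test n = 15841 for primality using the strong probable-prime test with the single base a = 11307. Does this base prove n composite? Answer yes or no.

n − 1 = 15840 = 2^5 · 495, so s = 5 and d = 495.
x_0 = 11307^495 mod 15841 = 2262.
x_0 is neither 1 nor 15840, so continue squaring.
x_1 = 2262^2 mod 15841 = 1.
x_1 = 1 but x_0 ≠ ±1, a nontrivial square root of 1 — 11307 is a witness and 15841 is composite.

yes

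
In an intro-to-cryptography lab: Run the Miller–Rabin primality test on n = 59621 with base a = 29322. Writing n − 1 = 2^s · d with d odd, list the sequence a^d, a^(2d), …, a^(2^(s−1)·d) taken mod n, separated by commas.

1, 1

n − 1 = 59620 = 2^2 · 14905, so s = 2 and d = 14905.
x_0 = 29322^14905 mod 59621 = 1.
x_1 = 1^2 mod 59621 = 1.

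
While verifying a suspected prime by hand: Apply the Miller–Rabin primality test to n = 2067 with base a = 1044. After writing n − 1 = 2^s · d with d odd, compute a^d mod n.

n − 1 = 2066 = 2^1 · 1033, so s = 1 and d = 1033.
Repeated squaring mod 2067: 1044^1 ≡ 1044, 1044^2 ≡ 627, 1044^4 ≡ 399, 1044^8 ≡ 42, 1044^16 ≡ 1764, 1044^32 ≡ 861, 1044^64 ≡ 1335, 1044^128 ≡ 471, 1044^256 ≡ 672, 1044^512 ≡ 978, 1044^1024 ≡ 1530.
1033 = 1024 + 8 + 1, so 1044^1033 ≡ 1530·42·1044 ≡ 888 (mod 2067).

888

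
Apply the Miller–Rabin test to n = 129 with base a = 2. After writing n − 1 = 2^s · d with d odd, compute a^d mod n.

n − 1 = 128 = 2^7 · 1, so s = 7 and d = 1.
2^1 mod 129 = 2.

2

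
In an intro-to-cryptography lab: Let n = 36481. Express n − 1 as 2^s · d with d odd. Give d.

285

Halving: 36480 → 18240 → 9120 → 4560 → 2280 → 1140 → 570 → 285; 285 is odd.
So 36480 = 2^7 · 285.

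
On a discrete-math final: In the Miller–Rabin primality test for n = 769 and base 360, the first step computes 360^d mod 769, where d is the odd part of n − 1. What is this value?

1

n − 1 = 768 = 2^8 · 3, so s = 8 and d = 3.
360^3 mod 769 = 1.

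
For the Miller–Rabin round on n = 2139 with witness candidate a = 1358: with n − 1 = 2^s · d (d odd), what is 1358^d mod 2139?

n − 1 = 2138 = 2^1 · 1069, so s = 1 and d = 1069.
Repeated squaring mod 2139: 1358^1 ≡ 1358, 1358^2 ≡ 346, 1358^4 ≡ 2071, 1358^8 ≡ 346, 1358^16 ≡ 2071, 1358^32 ≡ 346, 1358^64 ≡ 2071, 1358^128 ≡ 346, 1358^256 ≡ 2071, 1358^512 ≡ 346, 1358^1024 ≡ 2071.
1069 = 1024 + 32 + 8 + 4 + 1, so 1358^1069 ≡ 2071·346·346·2071·1358 ≡ 1358 (mod 2139).

1358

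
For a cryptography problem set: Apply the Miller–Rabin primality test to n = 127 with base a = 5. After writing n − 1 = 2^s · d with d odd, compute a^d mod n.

n − 1 = 126 = 2^1 · 63, so s = 1 and d = 63.
Repeated squaring mod 127: 5^1 ≡ 5, 5^2 ≡ 25, 5^4 ≡ 117, 5^8 ≡ 100, 5^16 ≡ 94, 5^32 ≡ 73.
63 = 32 + 16 + 8 + 4 + 2 + 1, so 5^63 ≡ 73·94·100·117·25·5 ≡ 126 (mod 127).

126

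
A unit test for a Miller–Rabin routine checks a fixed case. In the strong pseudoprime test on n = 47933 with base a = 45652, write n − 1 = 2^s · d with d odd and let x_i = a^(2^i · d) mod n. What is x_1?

1

n − 1 = 47932 = 2^2 · 11983, so s = 2 and d = 11983.
x_0 = 45652^11983 mod 47933 = 47932.
x_1 = 47932^2 mod 47933 = 1.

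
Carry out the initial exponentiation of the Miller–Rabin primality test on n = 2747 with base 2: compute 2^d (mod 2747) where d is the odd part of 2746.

443

n − 1 = 2746 = 2^1 · 1373, so s = 1 and d = 1373.
Repeated squaring mod 2747: 2^1 ≡ 2, 2^2 ≡ 4, 2^4 ≡ 16, 2^8 ≡ 256, 2^16 ≡ 2355, 2^32 ≡ 2579, 2^64 ≡ 754, 2^128 ≡ 2634, 2^256 ≡ 1781, 2^512 ≡ 1923, 2^1024 ≡ 467.
1373 = 1024 + 256 + 64 + 16 + 8 + 4 + 1, so 2^1373 ≡ 467·1781·754·2355·256·16·2 ≡ 443 (mod 2747).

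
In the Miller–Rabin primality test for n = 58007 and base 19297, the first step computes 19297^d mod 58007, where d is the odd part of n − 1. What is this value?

35633

n − 1 = 58006 = 2^1 · 29003, so s = 1 and d = 29003.
19297^29003 mod 58007 = 35633.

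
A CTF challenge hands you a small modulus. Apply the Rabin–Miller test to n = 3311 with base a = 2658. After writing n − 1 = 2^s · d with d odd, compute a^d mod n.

1165

n − 1 = 3310 = 2^1 · 1655, so s = 1 and d = 1655.
By repeated squaring, 2658^1655 ≡ 1165 (mod 3311).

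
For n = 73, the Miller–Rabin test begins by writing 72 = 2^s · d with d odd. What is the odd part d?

Halving: 72 → 36 → 18 → 9; 9 is odd.
So 72 = 2^3 · 9.

9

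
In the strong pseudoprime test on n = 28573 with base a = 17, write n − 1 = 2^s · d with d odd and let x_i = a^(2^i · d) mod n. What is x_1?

n − 1 = 28572 = 2^2 · 7143, so s = 2 and d = 7143.
x_0 = 17^7143 mod 28573 = 28572.
x_1 = 28572^2 mod 28573 = 1.

1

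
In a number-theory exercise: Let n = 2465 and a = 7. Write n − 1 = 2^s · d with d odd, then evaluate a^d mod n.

2437

n − 1 = 2464 = 2^5 · 77, so s = 5 and d = 77.
7^77 mod 2465 = 2437.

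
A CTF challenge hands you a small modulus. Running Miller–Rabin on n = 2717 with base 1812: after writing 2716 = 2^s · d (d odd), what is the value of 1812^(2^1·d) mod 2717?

n − 1 = 2716 = 2^2 · 679, so s = 2 and d = 679.
x_0 = 1812^679 mod 2717 = 216.
x_1 = 216^2 mod 2717 = 467.

467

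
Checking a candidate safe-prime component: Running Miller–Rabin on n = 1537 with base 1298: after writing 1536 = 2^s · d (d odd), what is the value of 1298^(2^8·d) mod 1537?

1234

n − 1 = 1536 = 2^9 · 3, so s = 9 and d = 3.
x_0 = 1298^3 mod 1537 = 1252.
x_1 = 1252^2 mod 1537 = 1301.
x_2 = 1301^2 mod 1537 = 364.
x_3 = 364^2 mod 1537 = 314.
x_4 = 314^2 mod 1537 = 228.
x_5 = 228^2 mod 1537 = 1263.
x_6 = 1263^2 mod 1537 = 1300.
x_7 = 1300^2 mod 1537 = 837.
x_8 = 837^2 mod 1537 = 1234.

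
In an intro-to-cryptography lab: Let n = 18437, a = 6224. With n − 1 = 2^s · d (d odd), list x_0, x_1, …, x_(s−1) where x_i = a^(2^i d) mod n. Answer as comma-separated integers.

7253, 5248

n − 1 = 18436 = 2^2 · 4609, so s = 2 and d = 4609.
x_0 = 6224^4609 mod 18437 = 7253.
x_1 = 7253^2 mod 18437 = 5248.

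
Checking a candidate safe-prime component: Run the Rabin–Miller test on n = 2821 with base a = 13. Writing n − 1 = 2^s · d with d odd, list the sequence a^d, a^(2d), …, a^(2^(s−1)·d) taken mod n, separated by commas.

n − 1 = 2820 = 2^2 · 705, so s = 2 and d = 705.
x_0 = 13^705 mod 2821 = 650.
x_1 = 650^2 mod 2821 = 2171.

650, 2171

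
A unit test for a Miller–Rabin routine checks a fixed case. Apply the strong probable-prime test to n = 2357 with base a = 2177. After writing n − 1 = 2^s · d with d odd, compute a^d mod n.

n − 1 = 2356 = 2^2 · 589, so s = 2 and d = 589.
2177^589 mod 2357 = 1724.

1724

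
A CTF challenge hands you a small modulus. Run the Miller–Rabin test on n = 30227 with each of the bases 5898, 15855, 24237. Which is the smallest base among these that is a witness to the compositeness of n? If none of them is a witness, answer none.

5898

n − 1 = 30226 = 2^1 · 15113, so s = 1 and d = 15113.
Base 5898: x_0 = 5898^15113 mod 30227 = 10377. x_0 ∉ {1, 30226} and s = 1, so 5898 is a Miller–Rabin witness and 30227 is composite.
Base 15855: x_0 = 15855^15113 mod 30227 = 26346. x_0 ∉ {1, 30226} and s = 1, so 15855 is a Miller–Rabin witness and 30227 is composite.
Base 24237: x_0 = 24237^15113 mod 30227 = 29021. x_0 ∉ {1, 30226} and s = 1, so 24237 is a Miller–Rabin witness and 30227 is composite.
The smallest witness among the given bases is 5898.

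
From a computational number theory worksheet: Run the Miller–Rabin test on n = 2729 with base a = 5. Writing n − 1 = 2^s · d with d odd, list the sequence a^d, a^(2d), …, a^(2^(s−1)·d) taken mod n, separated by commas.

n − 1 = 2728 = 2^3 · 341, so s = 3 and d = 341.
x_0 = 5^341 mod 2729 = 1627.
x_1 = 1627^2 mod 2729 = 2728.
x_2 = 2728^2 mod 2729 = 1.

1627, 2728, 1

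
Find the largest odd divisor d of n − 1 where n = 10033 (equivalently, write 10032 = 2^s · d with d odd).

Halving: 10032 → 5016 → 2508 → 1254 → 627; 627 is odd.
So 10032 = 2^4 · 627.

627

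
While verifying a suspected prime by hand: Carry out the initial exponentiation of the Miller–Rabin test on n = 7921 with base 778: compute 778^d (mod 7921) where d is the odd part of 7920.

6623

n − 1 = 7920 = 2^4 · 495, so s = 4 and d = 495.
778^495 mod 7921 = 6623.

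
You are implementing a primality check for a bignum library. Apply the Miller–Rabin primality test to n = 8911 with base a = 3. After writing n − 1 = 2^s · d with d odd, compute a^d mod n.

n − 1 = 8910 = 2^1 · 4455, so s = 1 and d = 4455.
By repeated squaring, 3^4455 ≡ 8910 (mod 8911).

8910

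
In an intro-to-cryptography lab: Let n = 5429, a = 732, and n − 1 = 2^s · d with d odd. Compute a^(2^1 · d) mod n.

1830

n − 1 = 5428 = 2^2 · 1357, so s = 2 and d = 1357.
x_0 = 732^1357 mod 5429 = 854.
x_1 = 854^2 mod 5429 = 1830.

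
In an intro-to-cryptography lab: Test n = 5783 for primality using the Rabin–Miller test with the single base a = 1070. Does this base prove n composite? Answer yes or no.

no

n − 1 = 5782 = 2^1 · 2891, so s = 1 and d = 2891.
x_0 = 1070^2891 mod 5783 = 5782.
x_0 = 5782 ≡ −1, so 1070 is not a witness.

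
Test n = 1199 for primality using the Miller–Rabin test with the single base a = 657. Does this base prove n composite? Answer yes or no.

n − 1 = 1198 = 2^1 · 599, so s = 1 and d = 599.
x_0 = 657^599 mod 1199 = 788.
x_0 ∉ {1, 1198} and s = 1, so 657 is a Miller–Rabin witness and 1199 is composite.

yes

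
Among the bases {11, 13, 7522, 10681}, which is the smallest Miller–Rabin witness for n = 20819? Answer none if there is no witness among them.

11

n − 1 = 20818 = 2^1 · 10409, so s = 1 and d = 10409.
Base 11: x_0 = 11^10409 mod 20819 = 19832. x_0 ∉ {1, 20818} and s = 1, so 11 is a Miller–Rabin witness and 20819 is composite.
Base 13: x_0 = 13^10409 mod 20819 = 3656. x_0 ∉ {1, 20818} and s = 1, so 13 is a Miller–Rabin witness and 20819 is composite.
Base 7522: x_0 = 7522^10409 mod 20819 = 16896. x_0 ∉ {1, 20818} and s = 1, so 7522 is a Miller–Rabin witness and 20819 is composite.
Base 10681: x_0 = 10681^10409 mod 20819 = 3269. x_0 ∉ {1, 20818} and s = 1, so 10681 is a Miller–Rabin witness and 20819 is composite.
The smallest witness among the given bases is 11.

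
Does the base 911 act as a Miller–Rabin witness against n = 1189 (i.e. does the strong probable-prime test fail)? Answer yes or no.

n − 1 = 1188 = 2^2 · 297, so s = 2 and d = 297.
x_0 = 911^297 mod 1189 = 911.
x_0 is neither 1 nor 1188, so continue squaring.
x_1 = 911^2 mod 1189 = 1188.
x_1 ≡ −1, so 911 is not a witness.

no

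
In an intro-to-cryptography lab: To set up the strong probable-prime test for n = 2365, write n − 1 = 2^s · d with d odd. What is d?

Halving: 2364 → 1182 → 591; 591 is odd.
So 2364 = 2^2 · 591.

591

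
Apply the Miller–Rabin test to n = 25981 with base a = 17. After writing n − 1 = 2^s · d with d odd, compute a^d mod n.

15415

n − 1 = 25980 = 2^2 · 6495, so s = 2 and d = 6495.
Repeated squaring mod 25981: 17^1 ≡ 17, 17^2 ≡ 289, 17^4 ≡ 5578, 17^8 ≡ 14827, 17^16 ≡ 14688, 17^32 ≡ 17101, 17^64 ≡ 2065, 17^128 ≡ 3341, 17^256 ≡ 16432, 17^512 ≡ 16072, 17^1024 ≡ 6082, 17^2048 ≡ 19761, 17^4096 ≡ 2691.
6495 = 4096 + 2048 + 256 + 64 + 16 + 8 + 4 + 2 + 1, so 17^6495 ≡ 2691·19761·16432·2065·14688·14827·5578·289·17 ≡ 15415 (mod 25981).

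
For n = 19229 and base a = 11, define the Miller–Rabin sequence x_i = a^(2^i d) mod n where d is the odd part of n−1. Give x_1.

n − 1 = 19228 = 2^2 · 4807, so s = 2 and d = 4807.
x_0 = 11^4807 mod 19229 = 10490.
x_1 = 10490^2 mod 19229 = 11762.

11762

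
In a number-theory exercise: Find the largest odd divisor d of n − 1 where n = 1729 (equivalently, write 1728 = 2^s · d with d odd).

27

Halving: 1728 → 864 → 432 → 216 → 108 → 54 → 27; 27 is odd.
So 1728 = 2^6 · 27.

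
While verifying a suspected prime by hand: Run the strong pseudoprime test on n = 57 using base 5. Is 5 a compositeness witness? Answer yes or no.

n − 1 = 56 = 2^3 · 7, so s = 3 and d = 7.
Repeated squaring mod 57: 5^1 ≡ 5, 5^2 ≡ 25, 5^4 ≡ 55.
7 = 4 + 2 + 1, so 5^7 ≡ 55·25·5 ≡ 35 (mod 57).
x_0 = 5^7 mod 57 = 35.
x_0 is neither 1 nor 56, so continue squaring.
x_1 = 35^2 mod 57 = 28.
x_2 = 28^2 mod 57 = 43.
Reached i = s−1 = 2 without hitting −1: 5 is a Miller–Rabin witness and 57 is composite.

yes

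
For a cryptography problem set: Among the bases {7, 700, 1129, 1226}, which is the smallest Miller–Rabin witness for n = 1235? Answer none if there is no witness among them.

n − 1 = 1234 = 2^1 · 617, so s = 1 and d = 617.
Base 7: x_0 = 7^617 mod 1235 = 752. x_0 ∉ {1, 1234} and s = 1, so 7 is a Miller–Rabin witness and 1235 is composite.
Base 700: x_0 = 700^617 mod 1235 = 1125. x_0 ∉ {1, 1234} and s = 1, so 700 is a Miller–Rabin witness and 1235 is composite.
Base 1129: x_0 = 1129^617 mod 1235 = 449. x_0 ∉ {1, 1234} and s = 1, so 1129 is a Miller–Rabin witness and 1235 is composite.
Base 1226: x_0 = 1226^617 mod 1235 = 231. x_0 ∉ {1, 1234} and s = 1, so 1226 is a Miller–Rabin witness and 1235 is composite.
The smallest witness among the given bases is 7.

7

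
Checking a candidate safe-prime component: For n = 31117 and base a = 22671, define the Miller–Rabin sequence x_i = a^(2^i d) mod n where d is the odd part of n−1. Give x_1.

n − 1 = 31116 = 2^2 · 7779, so s = 2 and d = 7779.
x_0 = 22671^7779 mod 31117 = 23383.
x_1 = 23383^2 mod 31117 = 7882.

7882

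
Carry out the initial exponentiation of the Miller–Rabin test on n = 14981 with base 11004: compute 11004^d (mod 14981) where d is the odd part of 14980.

6105

n − 1 = 14980 = 2^2 · 3745, so s = 2 and d = 3745.
Repeated squaring mod 14981: 11004^1 ≡ 11004, 11004^2 ≡ 11574, 11004^4 ≡ 12355, 11004^8 ≡ 4616, 11004^16 ≡ 4474, 11004^32 ≡ 2060, 11004^64 ≡ 3977, 11004^128 ≡ 11574, 11004^256 ≡ 12355, 11004^512 ≡ 4616, 11004^1024 ≡ 4474, 11004^2048 ≡ 2060.
3745 = 2048 + 1024 + 512 + 128 + 32 + 1, so 11004^3745 ≡ 2060·4474·4616·11574·2060·11004 ≡ 6105 (mod 14981).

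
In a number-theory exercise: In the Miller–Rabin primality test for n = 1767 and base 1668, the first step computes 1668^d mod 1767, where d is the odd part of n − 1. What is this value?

n − 1 = 1766 = 2^1 · 883, so s = 1 and d = 883.
By repeated squaring, 1668^883 ≡ 1668 (mod 1767).

1668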